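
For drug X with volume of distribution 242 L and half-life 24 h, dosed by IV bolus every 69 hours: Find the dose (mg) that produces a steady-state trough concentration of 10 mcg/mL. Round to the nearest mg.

τ/t½ = 69/24 ≈ 2.875, so f = (1/2)^(69/24) ≈ 0.136313.
Cmin,ss = (D/Vd)·f/(1−f), so D = Cmin,ss·Vd·(1−f)/f.
D = 10 × 242 × (1−f)/f ≈ 10 × 242 × 6.33606 ≈ 15333.27 mg.

15333 mg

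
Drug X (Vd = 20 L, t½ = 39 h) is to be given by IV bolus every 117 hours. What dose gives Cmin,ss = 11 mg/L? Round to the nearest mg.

1540 mg

τ/t½ = 117/39 ≈ 3, so f = (1/2)^(117/39) ≈ 0.125000.
Cmin,ss = (D/Vd)·f/(1−f), so D = Cmin,ss·Vd·(1−f)/f.
D = 11 × 20 × (1−f)/f ≈ 11 × 20 × 7.00000 ≈ 1540.00 mg.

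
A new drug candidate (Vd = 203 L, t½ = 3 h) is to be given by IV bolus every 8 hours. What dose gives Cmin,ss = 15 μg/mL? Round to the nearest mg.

16290 mg

τ/t½ = 8/3 ≈ 2.6667, so f = (1/2)^(8/3) ≈ 0.157490.
Cmin,ss = (D/Vd)·f/(1−f), so D = Cmin,ss·Vd·(1−f)/f.
D = 15 × 203 × (1−f)/f ≈ 15 × 203 × 5.34961 ≈ 16289.56 mg.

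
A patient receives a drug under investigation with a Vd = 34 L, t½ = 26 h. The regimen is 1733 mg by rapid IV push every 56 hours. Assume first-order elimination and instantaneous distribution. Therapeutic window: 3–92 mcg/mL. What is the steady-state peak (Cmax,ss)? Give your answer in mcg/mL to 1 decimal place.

65.7 mcg/mL

τ/t½ = 56/26 ≈ 2.1538, so fraction remaining f = (1/2)^(56/26) ≈ 0.2247.
Accumulation ratio R = 1/(1 − f) ≈ 1/0.7753 ≈ 1.2898.
Single-dose peak C₀ = D/Vd = 1733/34 ≈ 50.971 mcg/mL.
Steady-state peak Cmax,ss = C₀·R ≈ 50.971 × 1.2898 ≈ 65.742 mcg/mL.
Peak 65.7 mcg/mL vs MTC 92 mcg/mL: below toxic threshold.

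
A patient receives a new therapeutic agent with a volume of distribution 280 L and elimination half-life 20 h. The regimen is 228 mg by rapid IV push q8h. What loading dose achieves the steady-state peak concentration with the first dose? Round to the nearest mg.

f = (1/2)^(8/20) ≈ 0.757858; accumulation ratio R = 1/(1−f) ≈ 4.12981.
Loading dose to hit Cmax,ss on first dose: D_load = D_maint·R ≈ 228 × 4.12981 ≈ 941.60 mg.

942 mg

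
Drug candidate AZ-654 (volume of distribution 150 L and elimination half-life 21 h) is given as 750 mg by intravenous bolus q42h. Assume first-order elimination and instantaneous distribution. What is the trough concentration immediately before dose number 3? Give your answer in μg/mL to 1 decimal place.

f = (1/2)^(τ/t½) = (1/2)^(42/21) ≈ 0.2500.
C₀ = D/Vd = 750/150 ≈ 5.000 μg/mL.
Before the 3rd dose, 2 doses have been given. Superposition: Cmin = C₀·(f + f²).
≈ 5.000 × (0.2500 + 0.0625) ≈ 5.000 × 0.3125 ≈ 1.562 μg/mL.

1.6 μg/mL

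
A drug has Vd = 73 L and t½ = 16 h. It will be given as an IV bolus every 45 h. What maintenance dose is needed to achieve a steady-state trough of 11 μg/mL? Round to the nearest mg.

4838 mg

τ/t½ = 45/16 ≈ 2.8125, so f = (1/2)^(45/16) ≈ 0.142349.
Cmin,ss = (D/Vd)·f/(1−f), so D = Cmin,ss·Vd·(1−f)/f.
D = 11 × 73 × (1−f)/f ≈ 11 × 73 × 6.02499 ≈ 4838.07 mg.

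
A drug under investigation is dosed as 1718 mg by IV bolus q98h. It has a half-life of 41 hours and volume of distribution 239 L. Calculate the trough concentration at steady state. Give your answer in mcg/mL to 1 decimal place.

Over one 98-h interval, 98/41 ≈ 2.3902 half-lives elapse, leaving f ≈ 0.1908 of each dose.
Accumulation ratio R = 1/(1 − f) ≈ 1/0.8092 ≈ 1.2358.
Each bolus raises the concentration by D/Vd = 1718/239 ≈ 7.188 mcg/mL.
Steady-state peak Cmax,ss = C₀·R ≈ 7.188 × 1.2358 ≈ 8.883 mcg/mL.
Steady-state trough Cmin,ss = Cmax,ss·f ≈ 8.883 × 0.1908 ≈ 1.695 mcg/mL.

1.7 mcg/mL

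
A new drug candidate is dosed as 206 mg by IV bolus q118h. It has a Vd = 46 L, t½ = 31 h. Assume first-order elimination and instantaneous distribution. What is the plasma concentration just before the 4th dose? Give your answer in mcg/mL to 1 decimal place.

0.3 mcg/mL

f = (1/2)^(τ/t½) = (1/2)^(118/31) ≈ 0.0715.
C₀ = D/Vd = 206/46 ≈ 4.478 mcg/mL.
Before the 4th dose, 3 doses have been given. Superposition: Cmin = C₀·(f + f² + … + f^3).
≈ 4.478 × (0.0715 + 0.0051 + 0.0004) ≈ 4.478 × 0.0770 ≈ 0.345 mcg/mL.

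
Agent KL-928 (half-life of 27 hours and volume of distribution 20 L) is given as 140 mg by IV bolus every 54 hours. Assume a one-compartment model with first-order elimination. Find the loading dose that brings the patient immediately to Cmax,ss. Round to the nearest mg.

f = (1/2)^(54/27) ≈ 0.250000; accumulation ratio R = 1/(1−f) ≈ 1.33333.
Loading dose to hit Cmax,ss on first dose: D_load = D_maint·R ≈ 140 × 1.33333 ≈ 186.67 mg.

187 mg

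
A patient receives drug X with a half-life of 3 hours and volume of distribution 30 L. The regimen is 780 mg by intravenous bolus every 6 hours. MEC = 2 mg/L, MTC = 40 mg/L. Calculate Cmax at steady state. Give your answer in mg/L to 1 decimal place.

τ = 6 h = 2 half-lives, so f = (1/2)^2 = 0.25.
Accumulation ratio R = 1/(1 − f) = 1/0.75 = 4/3.
Single-dose peak C₀ = D/Vd = 780/30 = 26 mg/L.
Steady-state peak Cmax,ss = C₀·R = 26 × 4/3 ≈ 34.667 mg/L.
Peak 34.7 mg/L vs MTC 40 mg/L: below toxic threshold.

34.7 mg/L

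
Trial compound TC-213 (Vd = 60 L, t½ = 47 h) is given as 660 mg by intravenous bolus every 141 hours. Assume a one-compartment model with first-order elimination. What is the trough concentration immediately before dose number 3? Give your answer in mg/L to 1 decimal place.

f = (1/2)^(τ/t½) = (1/2)^(141/47) ≈ 0.1250.
C₀ = D/Vd = 660/60 ≈ 11.000 mg/L.
Before the 3rd dose, 2 doses have been given. Superposition: Cmin = C₀·(f + f²).
≈ 11.000 × (0.1250 + 0.0156) ≈ 11.000 × 0.1406 ≈ 1.547 mg/L.

1.5 mg/L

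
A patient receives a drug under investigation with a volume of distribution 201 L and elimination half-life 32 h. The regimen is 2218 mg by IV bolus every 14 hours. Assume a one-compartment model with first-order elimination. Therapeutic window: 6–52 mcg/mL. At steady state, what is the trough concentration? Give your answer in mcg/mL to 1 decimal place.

Over one 14-h interval, 14/32 ≈ 0.4375 half-lives elapse, leaving f ≈ 0.7384 of each dose.
At steady state, accumulation factor R = 1/(1 − e^(−kτ)) ≈ 3.8226.
Single-dose peak C₀ = D/Vd = 2218/201 ≈ 11.035 mcg/mL.
Cmax,ss = C₀/(1 − f) ≈ 11.035/0.2616 ≈ 42.183 mcg/mL.
Steady-state trough Cmin,ss = Cmax,ss·f ≈ 42.183 × 0.7384 ≈ 31.148 mcg/mL.
Trough 31.1 mcg/mL vs MEC 6 mcg/mL: adequate.

31.1 mcg/mL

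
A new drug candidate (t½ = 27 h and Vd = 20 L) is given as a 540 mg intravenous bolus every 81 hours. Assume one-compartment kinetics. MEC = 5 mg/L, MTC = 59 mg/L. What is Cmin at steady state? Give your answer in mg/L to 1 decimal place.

3.9 mg/L

τ = 81 h = 3 half-lives, so f = (1/2)^3 = 0.125.
At steady state, R = 1/(1 − 0.125) = 8/7.
Single-dose peak C₀ = D/Vd = 540/20 = 27 mg/L.
Steady-state peak Cmax,ss = C₀·R = 27 × 8/7 ≈ 30.857 mg/L.
Steady-state trough Cmin,ss = Cmax,ss·f ≈ 30.857 × 0.125 ≈ 3.857 mg/L.
Trough 3.9 mg/L vs MEC 5 mg/L: subtherapeutic.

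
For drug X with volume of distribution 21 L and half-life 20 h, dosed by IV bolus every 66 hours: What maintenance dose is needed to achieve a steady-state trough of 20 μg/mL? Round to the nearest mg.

3717 mg

τ/t½ = 66/20 ≈ 3.3, so f = (1/2)^(66/20) ≈ 0.101532.
Cmin,ss = (D/Vd)·f/(1−f), so D = Cmin,ss·Vd·(1−f)/f.
D = 20 × 21 × (1−f)/f ≈ 20 × 21 × 8.84911 ≈ 3716.63 mg.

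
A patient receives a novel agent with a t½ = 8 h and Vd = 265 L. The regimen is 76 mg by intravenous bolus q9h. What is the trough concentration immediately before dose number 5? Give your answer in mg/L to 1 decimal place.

0.2 mg/L

f = (1/2)^(τ/t½) = (1/2)^(9/8) ≈ 0.4585.
C₀ = D/Vd = 76/265 ≈ 0.287 mg/L.
Before the 5th dose, 4 doses have been given. Superposition: Cmin = C₀·(f + f² + … + f^4).
≈ 0.287 × (0.4585 + 0.2102 + 0.0964 + 0.0442) ≈ 0.287 × 0.8093 ≈ 0.232 mg/L.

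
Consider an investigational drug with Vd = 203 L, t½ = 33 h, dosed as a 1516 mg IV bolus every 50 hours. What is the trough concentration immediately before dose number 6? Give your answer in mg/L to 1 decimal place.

f = (1/2)^(τ/t½) = (1/2)^(50/33) ≈ 0.3499.
C₀ = D/Vd = 1516/203 ≈ 7.468 mg/L.
Before the 6th dose, 5 doses have been given. Superposition: Cmin = C₀·(f + f² + … + f^5).
≈ 7.468 × (0.3499 + 0.1224 + 0.0428 + 0.0150 + 0.0052) ≈ 7.468 × 0.5353 ≈ 3.998 mg/L.

4.0 mg/L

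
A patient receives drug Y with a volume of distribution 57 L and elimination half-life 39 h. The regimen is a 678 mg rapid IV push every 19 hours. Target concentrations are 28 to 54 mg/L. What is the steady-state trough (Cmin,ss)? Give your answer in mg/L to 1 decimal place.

29.6 mg/L

Over one 19-h interval, 19/39 ≈ 0.48718 half-lives elapse, leaving f ≈ 0.7134 of each dose.
Single-dose peak C₀ = D/Vd = 678/57 ≈ 11.895 mg/L.
Steady-state trough Cmin,ss = C₀·f/(1−f) ≈ 11.895 × 0.7134/0.2866 ≈ 29.609 mg/L.
Trough 29.6 mg/L vs MEC 28 mg/L: adequate.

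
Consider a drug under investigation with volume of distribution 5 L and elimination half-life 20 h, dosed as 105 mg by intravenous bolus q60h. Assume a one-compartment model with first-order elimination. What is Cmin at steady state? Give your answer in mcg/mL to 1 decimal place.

3.0 mcg/mL

τ = 60 h = 3 half-lives, so f = (1/2)^3 = 0.125.
At steady state, R = 1/(1 − 0.125) = 8/7.
Single-dose peak C₀ = D/Vd = 105/5 = 21 mcg/mL.
Steady-state peak Cmax,ss = C₀·R = 21 × 8/7 ≈ 24.000 mcg/mL.
Steady-state trough Cmin,ss = Cmax,ss·f ≈ 24.000 × 0.125 ≈ 3.000 mcg/mL.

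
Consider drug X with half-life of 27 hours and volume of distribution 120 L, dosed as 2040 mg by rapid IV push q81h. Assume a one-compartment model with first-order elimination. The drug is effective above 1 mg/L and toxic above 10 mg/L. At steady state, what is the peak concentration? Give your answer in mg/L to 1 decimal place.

τ = 81 h = 3 half-lives, so f = (1/2)^3 = 0.125.
At steady state, R = 1/(1 − 0.125) = 8/7.
Single-dose peak C₀ = D/Vd = 2040/120 = 17 mg/L.
Steady-state peak Cmax,ss = C₀·R = 17 × 8/7 ≈ 19.429 mg/L.
Peak 19.4 mg/L vs MTC 10 mg/L: exceeds toxic threshold.

19.4 mg/L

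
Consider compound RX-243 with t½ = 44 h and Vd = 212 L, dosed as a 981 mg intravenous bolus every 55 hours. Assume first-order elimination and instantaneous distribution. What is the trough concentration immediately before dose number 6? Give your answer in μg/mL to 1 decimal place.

3.3 μg/mL

f = (1/2)^(τ/t½) = (1/2)^(55/44) ≈ 0.4204.
C₀ = D/Vd = 981/212 ≈ 4.627 μg/mL.
Before the 6th dose, 5 doses have been given. Superposition: Cmin = C₀·(f + f² + … + f^5).
≈ 4.627 × (0.4204 + 0.1767 + 0.0743 + 0.0312 + 0.0131) ≈ 4.627 × 0.7157 ≈ 3.312 μg/mL.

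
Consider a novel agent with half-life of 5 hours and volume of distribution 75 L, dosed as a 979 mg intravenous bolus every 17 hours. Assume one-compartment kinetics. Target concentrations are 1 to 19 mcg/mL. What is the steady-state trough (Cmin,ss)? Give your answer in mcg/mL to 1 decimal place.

1.4 mcg/mL

k = ln2/t½ = ln2/5 ≈ 0.138629 h⁻¹; fraction remaining f = e^(−kτ) = e^(−0.138629×17) ≈ 0.0947.
Single-dose peak C₀ = D/Vd = 979/75 ≈ 13.053 mcg/mL.
Steady-state trough Cmin,ss = C₀·f/(1−f) ≈ 13.053 × 0.0947/0.9053 ≈ 1.365 mcg/mL.
Trough 1.4 mcg/mL vs MEC 1 mcg/mL: adequate.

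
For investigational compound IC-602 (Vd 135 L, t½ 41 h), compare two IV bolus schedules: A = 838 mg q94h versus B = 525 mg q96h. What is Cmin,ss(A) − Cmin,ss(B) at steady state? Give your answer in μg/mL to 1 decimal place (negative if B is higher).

0.6 μg/mL

Regimen A: f = (1/2)^(94/41) ≈ 0.2041; Cmin,ss = (838/135)·f/(1−f) ≈ 1.592 μg/mL.
Regimen B: f = (1/2)^(96/41) ≈ 0.1973; Cmin,ss = (525/135)·f/(1−f) ≈ 0.956 μg/mL.
Difference ≈ 1.592 − 0.956 ≈ 0.636 μg/mL.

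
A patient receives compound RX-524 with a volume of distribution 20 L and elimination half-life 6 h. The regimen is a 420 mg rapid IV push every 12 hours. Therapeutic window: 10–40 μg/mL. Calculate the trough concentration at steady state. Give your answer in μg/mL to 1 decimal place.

7.0 μg/mL

The dosing interval is 2 half-lives, so f = 2^(−2) = 0.25.
Accumulation ratio R = 1/(1 − f) = 1/0.75 = 4/3.
Single-dose peak C₀ = D/Vd = 420/20 = 21 μg/mL.
Steady-state peak Cmax,ss = C₀·R = 21 × 4/3 ≈ 28.000 μg/mL.
Steady-state trough Cmin,ss = Cmax,ss·f ≈ 28.000 × 0.25 ≈ 7.000 μg/mL.
Trough 7.0 μg/mL vs MEC 10 μg/mL: subtherapeutic.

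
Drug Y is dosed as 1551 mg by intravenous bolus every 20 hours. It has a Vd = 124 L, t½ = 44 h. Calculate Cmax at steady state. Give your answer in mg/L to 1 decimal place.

46.3 mg/L

τ/t½ = 20/44 ≈ 0.45455, so fraction remaining f = (1/2)^(20/44) ≈ 0.7297.
Accumulation ratio R = 1/(1 − f) ≈ 1/0.2703 ≈ 3.6996.
Single-dose peak C₀ = D/Vd = 1551/124 ≈ 12.508 mg/L.
Cmax,ss = C₀/(1 − f) ≈ 12.508/0.2703 ≈ 46.275 mg/L.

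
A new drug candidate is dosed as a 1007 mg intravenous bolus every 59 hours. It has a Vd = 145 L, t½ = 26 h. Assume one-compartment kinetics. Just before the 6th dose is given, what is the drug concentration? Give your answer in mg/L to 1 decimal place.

f = (1/2)^(τ/t½) = (1/2)^(59/26) ≈ 0.2074.
C₀ = D/Vd = 1007/145 ≈ 6.945 mg/L.
Before the 6th dose, 5 doses have been given. Superposition: Cmin = C₀·(f + f² + … + f^5).
≈ 6.945 × (0.2074 + 0.0430 + 0.0089 + 0.0019 + 0.0004) ≈ 6.945 × 0.2616 ≈ 1.817 mg/L.

1.8 mg/L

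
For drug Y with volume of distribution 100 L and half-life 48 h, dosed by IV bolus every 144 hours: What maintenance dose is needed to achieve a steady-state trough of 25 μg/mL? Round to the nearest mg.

τ/t½ = 144/48 ≈ 3, so f = (1/2)^(144/48) ≈ 0.125000.
Cmin,ss = (D/Vd)·f/(1−f), so D = Cmin,ss·Vd·(1−f)/f.
D = 25 × 100 × (1−f)/f ≈ 25 × 100 × 7.00000 ≈ 17500.00 mg.

17500 mg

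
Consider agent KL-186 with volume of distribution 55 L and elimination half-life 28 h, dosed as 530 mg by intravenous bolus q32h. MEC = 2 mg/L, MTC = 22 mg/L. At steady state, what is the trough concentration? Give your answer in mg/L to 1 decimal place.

τ/t½ = 32/28 ≈ 1.1429, so fraction remaining f = (1/2)^(32/28) ≈ 0.4529.
Single-dose peak C₀ = D/Vd = 530/55 ≈ 9.636 mg/L.
Steady-state trough Cmin,ss = C₀·f/(1−f) ≈ 9.636 × 0.4529/0.5471 ≈ 7.977 mg/L.
Trough 8.0 mg/L vs MEC 2 mg/L: adequate.

8.0 mg/L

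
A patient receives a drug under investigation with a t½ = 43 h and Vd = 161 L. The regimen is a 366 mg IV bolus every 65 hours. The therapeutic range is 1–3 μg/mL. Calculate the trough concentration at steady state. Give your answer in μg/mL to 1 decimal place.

1.2 μg/mL

k = ln2/t½ = ln2/43 ≈ 0.016120 h⁻¹; fraction remaining f = e^(−kτ) = e^(−0.016120×65) ≈ 0.3507.
Accumulation ratio R = 1/(1 − f) ≈ 1/0.6493 ≈ 1.5401.
Single-dose peak C₀ = D/Vd = 366/161 ≈ 2.273 μg/mL.
Cmax,ss = C₀/(1 − f) ≈ 2.273/0.6493 ≈ 3.501 μg/mL.
One interval later, Cmin,ss = Cmax,ss·e^(−kτ) ≈ 3.501 × 0.3507 ≈ 1.228 μg/mL.
Trough 1.2 μg/mL vs MEC 1 μg/mL: adequate.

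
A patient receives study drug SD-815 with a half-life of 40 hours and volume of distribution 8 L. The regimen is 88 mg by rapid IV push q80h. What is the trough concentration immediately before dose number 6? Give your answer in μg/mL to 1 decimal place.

3.7 μg/mL

f = (1/2)^(τ/t½) = (1/2)^(80/40) ≈ 0.2500.
C₀ = D/Vd = 88/8 ≈ 11.000 μg/mL.
Before the 6th dose, 5 doses have been given. Superposition: Cmin = C₀·(f + f² + … + f^5).
≈ 11.000 × (0.2500 + 0.0625 + 0.0156 + 0.0039 + 0.0010) ≈ 11.000 × 0.3330 ≈ 3.663 μg/mL.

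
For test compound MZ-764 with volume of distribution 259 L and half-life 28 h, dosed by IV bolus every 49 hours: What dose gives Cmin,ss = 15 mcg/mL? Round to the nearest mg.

9183 mg

τ/t½ = 49/28 ≈ 1.75, so f = (1/2)^(49/28) ≈ 0.297302.
Cmin,ss = (D/Vd)·f/(1−f), so D = Cmin,ss·Vd·(1−f)/f.
D = 15 × 259 × (1−f)/f ≈ 15 × 259 × 2.36358 ≈ 9182.51 mg.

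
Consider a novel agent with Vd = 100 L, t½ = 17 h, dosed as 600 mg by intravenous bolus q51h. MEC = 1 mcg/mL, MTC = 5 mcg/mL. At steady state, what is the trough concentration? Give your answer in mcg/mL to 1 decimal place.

0.9 mcg/mL

The dosing interval is 3 half-lives, so f = 2^(−3) = 0.125.
At steady state, R = 1/(1 − 0.125) = 8/7.
Single-dose peak C₀ = D/Vd = 600/100 = 6 mcg/mL.
Steady-state peak Cmax,ss = C₀·R = 6 × 8/7 ≈ 6.857 mcg/mL.
Steady-state trough Cmin,ss = Cmax,ss·f ≈ 6.857 × 0.125 ≈ 0.857 mcg/mL.
Trough 0.9 mcg/mL vs MEC 1 mcg/mL: subtherapeutic.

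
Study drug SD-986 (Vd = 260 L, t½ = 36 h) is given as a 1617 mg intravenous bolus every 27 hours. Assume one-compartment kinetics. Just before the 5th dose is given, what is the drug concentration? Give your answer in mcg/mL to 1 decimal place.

8.0 mcg/mL

f = (1/2)^(τ/t½) = (1/2)^(27/36) ≈ 0.5946.
C₀ = D/Vd = 1617/260 ≈ 6.219 mcg/mL.
Before the 5th dose, 4 doses have been given. Superposition: Cmin = C₀·(f + f² + … + f^4).
≈ 6.219 × (0.5946 + 0.3535 + 0.2102 + 0.1250) ≈ 6.219 × 1.2833 ≈ 7.981 mcg/mL.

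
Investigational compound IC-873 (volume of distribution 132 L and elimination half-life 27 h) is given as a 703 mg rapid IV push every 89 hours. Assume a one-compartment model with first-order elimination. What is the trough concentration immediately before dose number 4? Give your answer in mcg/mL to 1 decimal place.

f = (1/2)^(τ/t½) = (1/2)^(89/27) ≈ 0.1018.
C₀ = D/Vd = 703/132 ≈ 5.326 mcg/mL.
Before the 4th dose, 3 doses have been given. Superposition: Cmin = C₀·(f + f² + … + f^3).
≈ 5.326 × (0.1018 + 0.0104 + 0.0011) ≈ 5.326 × 0.1133 ≈ 0.603 mcg/mL.

0.6 mcg/mL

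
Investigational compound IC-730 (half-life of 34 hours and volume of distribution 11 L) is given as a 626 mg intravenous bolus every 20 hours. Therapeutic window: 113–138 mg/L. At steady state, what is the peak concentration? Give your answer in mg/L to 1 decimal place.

170.0 mg/L

Over one 20-h interval, 20/34 ≈ 0.58824 half-lives elapse, leaving f ≈ 0.6652 of each dose.
Accumulation ratio R = 1/(1 − f) ≈ 1/0.3348 ≈ 2.9869.
Each bolus raises the concentration by D/Vd = 626/11 ≈ 56.909 mg/L.
Cmax,ss = C₀/(1 − f) ≈ 56.909/0.3348 ≈ 169.979 mg/L.
Peak 170.0 mg/L vs MTC 138 mg/L: exceeds toxic threshold.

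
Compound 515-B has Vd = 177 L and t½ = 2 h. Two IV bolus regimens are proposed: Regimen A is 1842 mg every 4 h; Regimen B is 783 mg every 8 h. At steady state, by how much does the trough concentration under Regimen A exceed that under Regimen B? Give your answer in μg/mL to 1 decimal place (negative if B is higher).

Regimen A: f = (1/2)^(4/2) ≈ 0.2500; Cmin,ss = (1842/177)·f/(1−f) ≈ 3.469 μg/mL.
Regimen B: f = (1/2)^(8/2) ≈ 0.0625; Cmin,ss = (783/177)·f/(1−f) ≈ 0.295 μg/mL.
Difference ≈ 3.469 − 0.295 ≈ 3.174 μg/mL.

3.2 μg/mL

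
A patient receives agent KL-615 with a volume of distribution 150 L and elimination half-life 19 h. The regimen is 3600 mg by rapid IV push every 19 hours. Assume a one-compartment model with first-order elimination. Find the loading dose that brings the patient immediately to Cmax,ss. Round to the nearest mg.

7200 mg

f = (1/2)^(19/19) ≈ 0.500000; accumulation ratio R = 1/(1−f) ≈ 2.00000.
Loading dose to hit Cmax,ss on first dose: D_load = D_maint·R ≈ 3600 × 2.00000 ≈ 7200.00 mg.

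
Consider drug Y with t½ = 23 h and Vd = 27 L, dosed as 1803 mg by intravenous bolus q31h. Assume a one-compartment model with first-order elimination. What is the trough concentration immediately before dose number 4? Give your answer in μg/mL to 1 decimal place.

40.6 μg/mL

f = (1/2)^(τ/t½) = (1/2)^(31/23) ≈ 0.3929.
C₀ = D/Vd = 1803/27 ≈ 66.778 μg/mL.
Before the 4th dose, 3 doses have been given. Superposition: Cmin = C₀·(f + f² + … + f^3).
≈ 66.778 × (0.3929 + 0.1544 + 0.0607) ≈ 66.778 × 0.6080 ≈ 40.601 μg/mL.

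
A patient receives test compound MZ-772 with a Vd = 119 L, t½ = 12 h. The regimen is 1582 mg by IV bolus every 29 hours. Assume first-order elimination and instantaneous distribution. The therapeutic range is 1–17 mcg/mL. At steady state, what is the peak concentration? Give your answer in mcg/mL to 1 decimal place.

16.4 mcg/mL

k = ln2/t½ = ln2/12 ≈ 0.057762 h⁻¹; fraction remaining f = e^(−kτ) = e^(−0.057762×29) ≈ 0.1873.
Accumulation ratio R = 1/(1 − f) ≈ 1/0.8127 ≈ 1.2305.
Each bolus raises the concentration by D/Vd = 1582/119 ≈ 13.294 mcg/mL.
Steady-state peak Cmax,ss = C₀·R ≈ 13.294 × 1.2305 ≈ 16.358 mcg/mL.
Peak 16.4 mcg/mL vs MTC 17 mcg/mL: below toxic threshold.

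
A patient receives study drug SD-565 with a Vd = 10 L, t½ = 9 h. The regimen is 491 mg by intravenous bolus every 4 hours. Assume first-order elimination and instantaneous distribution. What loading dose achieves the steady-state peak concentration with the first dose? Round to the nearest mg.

1852 mg

f = (1/2)^(4/9) ≈ 0.734867; accumulation ratio R = 1/(1−f) ≈ 3.77169.
Loading dose to hit Cmax,ss on first dose: D_load = D_maint·R ≈ 491 × 3.77169 ≈ 1851.90 mg.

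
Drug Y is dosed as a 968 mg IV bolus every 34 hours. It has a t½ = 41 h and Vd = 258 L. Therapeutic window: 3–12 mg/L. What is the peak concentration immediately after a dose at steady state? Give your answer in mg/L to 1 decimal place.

8.6 mg/L

τ/t½ = 34/41 ≈ 0.82927, so fraction remaining f = (1/2)^(34/41) ≈ 0.5628.
At steady state, accumulation factor R = 1/(1 − e^(−kτ)) ≈ 2.2873.
Each bolus raises the concentration by D/Vd = 968/258 ≈ 3.752 mg/L.
Cmax,ss = C₀/(1 − f) ≈ 3.752/0.4372 ≈ 8.582 mg/L.
Peak 8.6 mg/L vs MTC 12 mg/L: below toxic threshold.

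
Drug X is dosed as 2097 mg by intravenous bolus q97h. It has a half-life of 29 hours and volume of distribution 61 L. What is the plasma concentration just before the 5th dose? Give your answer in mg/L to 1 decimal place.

3.8 mg/L

f = (1/2)^(τ/t½) = (1/2)^(97/29) ≈ 0.0984.
C₀ = D/Vd = 2097/61 ≈ 34.377 mg/L.
Before the 5th dose, 4 doses have been given. Superposition: Cmin = C₀·(f + f² + … + f^4).
≈ 34.377 × (0.0984 + 0.0097 + 0.0010 + 0.0001) ≈ 34.377 × 0.1092 ≈ 3.754 mg/L.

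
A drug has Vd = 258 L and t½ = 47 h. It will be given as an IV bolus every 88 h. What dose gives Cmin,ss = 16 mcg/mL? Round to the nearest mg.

τ/t½ = 88/47 ≈ 1.8723, so f = (1/2)^(88/47) ≈ 0.273130.
Cmin,ss = (D/Vd)·f/(1−f), so D = Cmin,ss·Vd·(1−f)/f.
D = 16 × 258 × (1−f)/f ≈ 16 × 258 × 2.66126 ≈ 10985.68 mg.

10986 mg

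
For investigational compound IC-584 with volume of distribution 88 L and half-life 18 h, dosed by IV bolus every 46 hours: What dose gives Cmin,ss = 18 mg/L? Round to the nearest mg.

τ/t½ = 46/18 ≈ 2.5556, so f = (1/2)^(46/18) ≈ 0.170099.
Cmin,ss = (D/Vd)·f/(1−f), so D = Cmin,ss·Vd·(1−f)/f.
D = 18 × 88 × (1−f)/f ≈ 18 × 88 × 4.87893 ≈ 7728.23 mg.

7728 mg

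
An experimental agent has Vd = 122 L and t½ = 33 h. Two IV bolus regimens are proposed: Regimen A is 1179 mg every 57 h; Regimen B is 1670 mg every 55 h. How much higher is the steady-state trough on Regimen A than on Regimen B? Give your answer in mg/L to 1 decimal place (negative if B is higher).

-2.1 mg/L

Regimen A: f = (1/2)^(57/33) ≈ 0.3020; Cmin,ss = (1179/122)·f/(1−f) ≈ 4.181 mg/L.
Regimen B: f = (1/2)^(55/33) ≈ 0.3150; Cmin,ss = (1670/122)·f/(1−f) ≈ 6.295 mg/L.
Difference ≈ 4.181 − 6.295 ≈ -2.114 mg/L.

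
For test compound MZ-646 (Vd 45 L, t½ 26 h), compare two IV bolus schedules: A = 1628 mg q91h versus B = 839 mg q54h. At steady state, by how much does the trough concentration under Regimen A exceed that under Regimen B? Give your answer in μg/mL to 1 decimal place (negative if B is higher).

Regimen A: f = (1/2)^(91/26) ≈ 0.0884; Cmin,ss = (1628/45)·f/(1−f) ≈ 3.508 μg/mL.
Regimen B: f = (1/2)^(54/26) ≈ 0.2370; Cmin,ss = (839/45)·f/(1−f) ≈ 5.791 μg/mL.
Difference ≈ 3.508 − 5.791 ≈ -2.283 μg/mL.

-2.3 μg/mL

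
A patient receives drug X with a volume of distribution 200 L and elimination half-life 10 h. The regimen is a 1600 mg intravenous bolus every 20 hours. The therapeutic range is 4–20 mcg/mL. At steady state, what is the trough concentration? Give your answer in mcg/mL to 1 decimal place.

2.7 mcg/mL

The dosing interval is 2 half-lives, so f = 2^(−2) = 0.25.
At steady state, R = 1/(1 − 0.25) = 4/3.
Single-dose peak C₀ = D/Vd = 1600/200 = 8 mcg/mL.
Steady-state peak Cmax,ss = C₀·R = 8 × 4/3 ≈ 10.667 mcg/mL.
Steady-state trough Cmin,ss = Cmax,ss·f ≈ 10.667 × 0.25 ≈ 2.667 mcg/mL.
Trough 2.7 mcg/mL vs MEC 4 mcg/mL: subtherapeutic.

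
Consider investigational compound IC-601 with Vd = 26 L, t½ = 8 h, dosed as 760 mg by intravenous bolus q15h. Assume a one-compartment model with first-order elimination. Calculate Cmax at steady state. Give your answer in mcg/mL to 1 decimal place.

40.2 mcg/mL

τ/t½ = 15/8 ≈ 1.875, so fraction remaining f = (1/2)^(15/8) ≈ 0.2726.
At steady state, accumulation factor R = 1/(1 − e^(−kτ)) ≈ 1.3748.
Each bolus raises the concentration by D/Vd = 760/26 ≈ 29.231 mcg/mL.
Cmax,ss = C₀/(1 − f) ≈ 29.231/0.7274 ≈ 40.186 mcg/mL.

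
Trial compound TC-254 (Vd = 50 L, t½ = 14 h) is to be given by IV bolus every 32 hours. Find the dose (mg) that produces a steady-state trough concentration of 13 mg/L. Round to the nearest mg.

2519 mg

τ/t½ = 32/14 ≈ 2.2857, so f = (1/2)^(32/14) ≈ 0.205084.
Cmin,ss = (D/Vd)·f/(1−f), so D = Cmin,ss·Vd·(1−f)/f.
D = 13 × 50 × (1−f)/f ≈ 13 × 50 × 3.87605 ≈ 2519.43 mg.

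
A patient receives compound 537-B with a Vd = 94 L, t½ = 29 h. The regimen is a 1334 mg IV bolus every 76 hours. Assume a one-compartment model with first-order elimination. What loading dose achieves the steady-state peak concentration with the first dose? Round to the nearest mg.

f = (1/2)^(76/29) ≈ 0.162590; accumulation ratio R = 1/(1−f) ≈ 1.19416.
Loading dose to hit Cmax,ss on first dose: D_load = D_maint·R ≈ 1334 × 1.19416 ≈ 1593.01 mg.

1593 mg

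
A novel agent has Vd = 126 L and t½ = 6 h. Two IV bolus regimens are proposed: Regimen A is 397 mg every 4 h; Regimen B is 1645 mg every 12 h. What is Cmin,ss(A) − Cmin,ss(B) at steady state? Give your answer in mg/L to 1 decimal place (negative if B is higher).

1.0 mg/L

Regimen A: f = (1/2)^(4/6) ≈ 0.6300; Cmin,ss = (397/126)·f/(1−f) ≈ 5.365 mg/L.
Regimen B: f = (1/2)^(12/6) ≈ 0.2500; Cmin,ss = (1645/126)·f/(1−f) ≈ 4.352 mg/L.
Difference ≈ 5.365 − 4.352 ≈ 1.013 mg/L.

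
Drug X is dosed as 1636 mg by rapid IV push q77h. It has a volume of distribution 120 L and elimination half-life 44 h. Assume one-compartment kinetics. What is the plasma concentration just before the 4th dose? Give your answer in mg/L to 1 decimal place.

5.6 mg/L

f = (1/2)^(τ/t½) = (1/2)^(77/44) ≈ 0.2973.
C₀ = D/Vd = 1636/120 ≈ 13.633 mg/L.
Before the 4th dose, 3 doses have been given. Superposition: Cmin = C₀·(f + f² + … + f^3).
≈ 13.633 × (0.2973 + 0.0884 + 0.0263) ≈ 13.633 × 0.4120 ≈ 5.617 mg/L.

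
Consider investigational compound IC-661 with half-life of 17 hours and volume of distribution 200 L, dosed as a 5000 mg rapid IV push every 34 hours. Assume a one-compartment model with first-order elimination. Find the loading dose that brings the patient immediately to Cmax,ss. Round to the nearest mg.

f = (1/2)^(34/17) ≈ 0.250000; accumulation ratio R = 1/(1−f) ≈ 1.33333.
Loading dose to hit Cmax,ss on first dose: D_load = D_maint·R ≈ 5000 × 1.33333 ≈ 6666.65 mg.

6667 mg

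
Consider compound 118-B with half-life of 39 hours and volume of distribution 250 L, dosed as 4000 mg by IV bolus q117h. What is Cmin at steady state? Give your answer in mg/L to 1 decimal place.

2.3 mg/L

τ = 117 h = 3 half-lives, so f = (1/2)^3 = 0.125.
Accumulation ratio R = 1/(1 − f) = 1/0.875 = 8/7.
Single-dose peak C₀ = D/Vd = 4000/250 = 16 mg/L.
Steady-state peak Cmax,ss = C₀·R = 16 × 8/7 ≈ 18.286 mg/L.
Steady-state trough Cmin,ss = Cmax,ss·f ≈ 18.286 × 0.125 ≈ 2.286 mg/L.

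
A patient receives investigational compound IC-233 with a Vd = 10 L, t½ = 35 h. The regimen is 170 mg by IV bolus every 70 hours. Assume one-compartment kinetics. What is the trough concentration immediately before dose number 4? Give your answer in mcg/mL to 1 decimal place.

5.6 mcg/mL

f = (1/2)^(τ/t½) = (1/2)^(70/35) ≈ 0.2500.
C₀ = D/Vd = 170/10 ≈ 17.000 mcg/mL.
Before the 4th dose, 3 doses have been given. Superposition: Cmin = C₀·(f + f² + … + f^3).
≈ 17.000 × (0.2500 + 0.0625 + 0.0156) ≈ 17.000 × 0.3281 ≈ 5.578 mcg/mL.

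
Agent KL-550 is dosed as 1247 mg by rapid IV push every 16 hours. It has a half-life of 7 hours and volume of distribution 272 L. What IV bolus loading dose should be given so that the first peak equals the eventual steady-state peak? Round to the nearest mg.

1569 mg

f = (1/2)^(16/7) ≈ 0.205084; accumulation ratio R = 1/(1−f) ≈ 1.25799.
Loading dose to hit Cmax,ss on first dose: D_load = D_maint·R ≈ 1247 × 1.25799 ≈ 1568.71 mg.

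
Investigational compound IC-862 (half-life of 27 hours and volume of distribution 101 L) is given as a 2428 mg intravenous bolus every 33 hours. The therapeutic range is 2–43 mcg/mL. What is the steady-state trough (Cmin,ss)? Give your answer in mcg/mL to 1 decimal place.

18.0 mcg/mL

Over one 33-h interval, 33/27 ≈ 1.2222 half-lives elapse, leaving f ≈ 0.4286 of each dose.
Accumulation ratio R = 1/(1 − f) ≈ 1/0.5714 ≈ 1.7501.
Single-dose peak C₀ = D/Vd = 2428/101 ≈ 24.040 mcg/mL.
Steady-state peak Cmax,ss = C₀·R ≈ 24.040 × 1.7501 ≈ 42.072 mcg/mL.
Steady-state trough Cmin,ss = Cmax,ss·f ≈ 42.072 × 0.4286 ≈ 18.032 mcg/mL.
Trough 18.0 mcg/mL vs MEC 2 mcg/mL: adequate.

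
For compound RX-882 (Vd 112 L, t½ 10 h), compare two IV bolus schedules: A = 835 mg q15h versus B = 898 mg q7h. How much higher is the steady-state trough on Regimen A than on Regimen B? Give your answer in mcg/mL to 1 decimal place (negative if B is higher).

-8.8 mcg/mL

Regimen A: f = (1/2)^(15/10) ≈ 0.3536; Cmin,ss = (835/112)·f/(1−f) ≈ 4.078 mcg/mL.
Regimen B: f = (1/2)^(7/10) ≈ 0.6156; Cmin,ss = (898/112)·f/(1−f) ≈ 12.840 mcg/mL.
Difference ≈ 4.078 − 12.840 ≈ -8.762 mcg/mL.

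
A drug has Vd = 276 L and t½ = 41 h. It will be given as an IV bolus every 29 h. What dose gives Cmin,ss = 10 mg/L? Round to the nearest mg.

τ/t½ = 29/41 ≈ 0.70732, so f = (1/2)^(29/41) ≈ 0.612458.
Cmin,ss = (D/Vd)·f/(1−f), so D = Cmin,ss·Vd·(1−f)/f.
D = 10 × 276 × (1−f)/f ≈ 10 × 276 × 0.63277 ≈ 1746.45 mg.

1746 mg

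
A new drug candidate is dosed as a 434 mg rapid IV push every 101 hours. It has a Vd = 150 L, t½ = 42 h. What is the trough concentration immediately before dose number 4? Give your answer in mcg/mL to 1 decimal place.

f = (1/2)^(τ/t½) = (1/2)^(101/42) ≈ 0.1888.
C₀ = D/Vd = 434/150 ≈ 2.893 mcg/mL.
Before the 4th dose, 3 doses have been given. Superposition: Cmin = C₀·(f + f² + … + f^3).
≈ 2.893 × (0.1888 + 0.0356 + 0.0067) ≈ 2.893 × 0.2311 ≈ 0.669 mcg/mL.

0.7 mcg/mL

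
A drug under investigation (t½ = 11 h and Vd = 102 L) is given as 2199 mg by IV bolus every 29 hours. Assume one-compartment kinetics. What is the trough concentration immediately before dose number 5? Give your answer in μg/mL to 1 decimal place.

4.1 μg/mL

f = (1/2)^(τ/t½) = (1/2)^(29/11) ≈ 0.1608.
C₀ = D/Vd = 2199/102 ≈ 21.559 μg/mL.
Before the 5th dose, 4 doses have been given. Superposition: Cmin = C₀·(f + f² + … + f^4).
≈ 21.559 × (0.1608 + 0.0259 + 0.0042 + 0.0007) ≈ 21.559 × 0.1916 ≈ 4.131 μg/mL.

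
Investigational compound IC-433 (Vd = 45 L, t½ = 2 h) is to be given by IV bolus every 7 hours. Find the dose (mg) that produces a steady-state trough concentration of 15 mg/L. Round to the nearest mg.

6962 mg

τ/t½ = 7/2 ≈ 3.5, so f = (1/2)^(7/2) ≈ 0.088388.
Cmin,ss = (D/Vd)·f/(1−f), so D = Cmin,ss·Vd·(1−f)/f.
D = 15 × 45 × (1−f)/f ≈ 15 × 45 × 10.31375 ≈ 6961.78 mg.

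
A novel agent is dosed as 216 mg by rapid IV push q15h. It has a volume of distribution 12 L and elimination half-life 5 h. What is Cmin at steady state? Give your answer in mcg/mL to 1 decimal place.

τ = 15 h = 3 half-lives, so f = (1/2)^3 = 0.125.
Accumulation ratio R = 1/(1 − f) = 1/0.875 = 8/7.
Single-dose peak C₀ = D/Vd = 216/12 = 18 mcg/mL.
Steady-state peak Cmax,ss = C₀·R = 18 × 8/7 ≈ 20.571 mcg/mL.
Steady-state trough Cmin,ss = Cmax,ss·f ≈ 20.571 × 0.125 ≈ 2.571 mcg/mL.

2.6 mcg/mL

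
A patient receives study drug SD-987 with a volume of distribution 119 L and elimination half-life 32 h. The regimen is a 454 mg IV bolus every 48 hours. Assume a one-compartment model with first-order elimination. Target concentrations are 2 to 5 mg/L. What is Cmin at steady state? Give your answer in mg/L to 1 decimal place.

k = ln2/t½ = ln2/32 ≈ 0.021661 h⁻¹; fraction remaining f = e^(−kτ) = e^(−0.021661×48) ≈ 0.3536.
Accumulation ratio R = 1/(1 − f) ≈ 1/0.6464 ≈ 1.5470.
Each bolus raises the concentration by D/Vd = 454/119 ≈ 3.815 mg/L.
Steady-state peak Cmax,ss = C₀·R ≈ 3.815 × 1.5470 ≈ 5.902 mg/L.
One interval later, Cmin,ss = Cmax,ss·e^(−kτ) ≈ 5.902 × 0.3536 ≈ 2.087 mg/L.
Trough 2.1 mg/L vs MEC 2 mg/L: adequate.

2.1 mg/L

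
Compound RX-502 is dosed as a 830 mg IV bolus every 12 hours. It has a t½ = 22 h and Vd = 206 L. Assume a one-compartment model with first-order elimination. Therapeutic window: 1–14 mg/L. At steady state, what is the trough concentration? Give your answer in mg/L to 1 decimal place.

8.8 mg/L

τ/t½ = 12/22 ≈ 0.54545, so fraction remaining f = (1/2)^(12/22) ≈ 0.6852.
Single-dose peak C₀ = D/Vd = 830/206 ≈ 4.029 mg/L.
Steady-state trough Cmin,ss = C₀·f/(1−f) ≈ 4.029 × 0.6852/0.3148 ≈ 8.770 mg/L.
Trough 8.8 mg/L vs MEC 1 mg/L: adequate.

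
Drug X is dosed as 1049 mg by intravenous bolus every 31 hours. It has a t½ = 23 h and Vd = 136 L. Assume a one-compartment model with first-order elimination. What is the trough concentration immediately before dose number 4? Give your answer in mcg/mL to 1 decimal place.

f = (1/2)^(τ/t½) = (1/2)^(31/23) ≈ 0.3929.
C₀ = D/Vd = 1049/136 ≈ 7.713 mcg/mL.
Before the 4th dose, 3 doses have been given. Superposition: Cmin = C₀·(f + f² + … + f^3).
≈ 7.713 × (0.3929 + 0.1544 + 0.0607) ≈ 7.713 × 0.6080 ≈ 4.690 mcg/mL.

4.7 mcg/mL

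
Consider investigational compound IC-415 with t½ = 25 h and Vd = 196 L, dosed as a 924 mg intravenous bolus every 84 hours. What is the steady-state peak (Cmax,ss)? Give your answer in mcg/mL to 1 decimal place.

5.2 mcg/mL

k = ln2/t½ = ln2/25 ≈ 0.027726 h⁻¹; fraction remaining f = e^(−kτ) = e^(−0.027726×84) ≈ 0.0974.
At steady state, accumulation factor R = 1/(1 − e^(−kτ)) ≈ 1.1079.
Each bolus raises the concentration by D/Vd = 924/196 ≈ 4.714 mcg/mL.
Steady-state peak Cmax,ss = C₀·R ≈ 4.714 × 1.1079 ≈ 5.223 mcg/mL.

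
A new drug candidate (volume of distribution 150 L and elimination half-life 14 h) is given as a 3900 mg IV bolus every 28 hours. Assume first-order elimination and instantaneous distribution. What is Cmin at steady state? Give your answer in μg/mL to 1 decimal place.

τ = 28 h = 2 half-lives, so f = (1/2)^2 = 0.25.
At steady state, R = 1/(1 − 0.25) = 4/3.
Single-dose peak C₀ = D/Vd = 3900/150 = 26 μg/mL.
Steady-state peak Cmax,ss = C₀·R = 26 × 4/3 ≈ 34.667 μg/mL.
Steady-state trough Cmin,ss = Cmax,ss·f ≈ 34.667 × 0.25 ≈ 8.667 μg/mL.

8.7 μg/mL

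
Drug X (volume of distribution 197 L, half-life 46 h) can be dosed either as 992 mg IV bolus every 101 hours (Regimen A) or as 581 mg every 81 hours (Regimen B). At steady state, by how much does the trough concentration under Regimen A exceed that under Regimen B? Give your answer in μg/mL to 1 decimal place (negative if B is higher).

Regimen A: f = (1/2)^(101/46) ≈ 0.2183; Cmin,ss = (992/197)·f/(1−f) ≈ 1.406 μg/mL.
Regimen B: f = (1/2)^(81/46) ≈ 0.2951; Cmin,ss = (581/197)·f/(1−f) ≈ 1.235 μg/mL.
Difference ≈ 1.406 − 1.235 ≈ 0.171 μg/mL.

0.2 μg/mL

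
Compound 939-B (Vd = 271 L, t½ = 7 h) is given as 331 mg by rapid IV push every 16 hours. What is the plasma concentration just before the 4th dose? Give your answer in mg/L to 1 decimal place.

0.3 mg/L

f = (1/2)^(τ/t½) = (1/2)^(16/7) ≈ 0.2051.
C₀ = D/Vd = 331/271 ≈ 1.221 mg/L.
Before the 4th dose, 3 doses have been given. Superposition: Cmin = C₀·(f + f² + … + f^3).
≈ 1.221 × (0.2051 + 0.0421 + 0.0086) ≈ 1.221 × 0.2558 ≈ 0.312 mg/L.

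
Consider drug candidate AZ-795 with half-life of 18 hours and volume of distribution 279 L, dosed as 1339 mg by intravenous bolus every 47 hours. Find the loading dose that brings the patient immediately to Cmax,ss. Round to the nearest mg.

1601 mg

f = (1/2)^(47/18) ≈ 0.163673; accumulation ratio R = 1/(1−f) ≈ 1.19570.
Loading dose to hit Cmax,ss on first dose: D_load = D_maint·R ≈ 1339 × 1.19570 ≈ 1601.04 mg.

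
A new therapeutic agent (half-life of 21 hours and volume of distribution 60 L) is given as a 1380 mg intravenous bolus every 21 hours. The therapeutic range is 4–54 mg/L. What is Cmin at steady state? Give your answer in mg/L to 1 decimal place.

τ = 21 h = 1 half-life, so f = (1/2)^1 = 0.5.
At steady state, R = 1/(1 − 0.5) = 2/1.
Single-dose peak C₀ = D/Vd = 1380/60 = 23 mg/L.
Steady-state peak Cmax,ss = C₀·R = 23 × 2/1 ≈ 46.000 mg/L.
Steady-state trough Cmin,ss = Cmax,ss·f ≈ 46.000 × 0.5 ≈ 23.000 mg/L.
Trough 23.0 mg/L vs MEC 4 mg/L: adequate.

23.0 mg/L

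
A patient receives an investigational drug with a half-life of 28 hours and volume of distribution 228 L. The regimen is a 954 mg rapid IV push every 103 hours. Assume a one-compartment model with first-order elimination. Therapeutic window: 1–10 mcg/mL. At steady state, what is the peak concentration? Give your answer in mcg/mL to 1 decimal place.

τ/t½ = 103/28 ≈ 3.6786, so fraction remaining f = (1/2)^(103/28) ≈ 0.0781.
At steady state, accumulation factor R = 1/(1 − e^(−kτ)) ≈ 1.0847.
Single-dose peak C₀ = D/Vd = 954/228 ≈ 4.184 mcg/mL.
Cmax,ss = C₀/(1 − f) ≈ 4.184/0.9219 ≈ 4.538 mcg/mL.
Peak 4.5 mcg/mL vs MTC 10 mcg/mL: below toxic threshold.

4.5 mcg/mL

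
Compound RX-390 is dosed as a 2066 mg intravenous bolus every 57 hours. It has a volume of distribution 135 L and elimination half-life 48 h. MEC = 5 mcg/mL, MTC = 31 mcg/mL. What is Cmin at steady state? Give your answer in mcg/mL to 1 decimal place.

12.0 mcg/mL

Over one 57-h interval, 57/48 ≈ 1.1875 half-lives elapse, leaving f ≈ 0.4391 of each dose.
Accumulation ratio R = 1/(1 − f) ≈ 1/0.5609 ≈ 1.7828.
Each bolus raises the concentration by D/Vd = 2066/135 ≈ 15.304 mcg/mL.
Steady-state peak Cmax,ss = C₀·R ≈ 15.304 × 1.7828 ≈ 27.284 mcg/mL.
Steady-state trough Cmin,ss = Cmax,ss·f ≈ 27.284 × 0.4391 ≈ 11.980 mcg/mL.
Trough 12.0 mcg/mL vs MEC 5 mcg/mL: adequate.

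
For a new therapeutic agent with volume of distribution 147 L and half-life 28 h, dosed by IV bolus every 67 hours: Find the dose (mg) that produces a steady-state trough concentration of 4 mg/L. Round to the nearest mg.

τ/t½ = 67/28 ≈ 2.3929, so f = (1/2)^(67/28) ≈ 0.190405.
Cmin,ss = (D/Vd)·f/(1−f), so D = Cmin,ss·Vd·(1−f)/f.
D = 4 × 147 × (1−f)/f ≈ 4 × 147 × 4.25196 ≈ 2500.15 mg.

2500 mg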